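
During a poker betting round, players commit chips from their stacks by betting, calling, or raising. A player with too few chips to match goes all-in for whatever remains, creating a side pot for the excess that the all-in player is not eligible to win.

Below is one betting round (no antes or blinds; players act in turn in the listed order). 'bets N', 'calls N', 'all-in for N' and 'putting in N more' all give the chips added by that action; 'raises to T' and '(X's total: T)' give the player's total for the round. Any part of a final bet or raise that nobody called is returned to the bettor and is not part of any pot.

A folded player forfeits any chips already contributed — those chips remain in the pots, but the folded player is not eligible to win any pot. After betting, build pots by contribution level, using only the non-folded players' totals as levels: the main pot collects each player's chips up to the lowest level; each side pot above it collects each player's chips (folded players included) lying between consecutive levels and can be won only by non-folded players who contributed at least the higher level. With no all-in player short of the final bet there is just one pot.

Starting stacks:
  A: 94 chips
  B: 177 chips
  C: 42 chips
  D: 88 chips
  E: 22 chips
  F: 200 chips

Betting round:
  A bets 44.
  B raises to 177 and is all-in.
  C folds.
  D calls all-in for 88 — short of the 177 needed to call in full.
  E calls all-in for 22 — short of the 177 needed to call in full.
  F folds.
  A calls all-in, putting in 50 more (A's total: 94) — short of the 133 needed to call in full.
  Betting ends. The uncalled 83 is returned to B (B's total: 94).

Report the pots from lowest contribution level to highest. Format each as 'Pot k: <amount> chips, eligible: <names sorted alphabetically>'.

Pot 1: 88 chips, eligible: A, B, D, E
Pot 2: 198 chips, eligible: A, B, D
Pot 3: 12 chips, eligible: A, B

Derivation:
Contributions (after 83 returned to B): A=94, B=94, D=88, E=22
Folded: C, F
Pot levels (distinct totals of non-folded players): 22, 88, 94
Layer 1-22: 22 each from A, B, D, E = 22*4 = 88 chips; eligible A, B, D, E
Layer 23-88: 66 each from A, B, D = 66*3 = 198 chips; eligible A, B, D
Layer 89-94: 6 each from A, B = 6*2 = 12 chips; eligible A, B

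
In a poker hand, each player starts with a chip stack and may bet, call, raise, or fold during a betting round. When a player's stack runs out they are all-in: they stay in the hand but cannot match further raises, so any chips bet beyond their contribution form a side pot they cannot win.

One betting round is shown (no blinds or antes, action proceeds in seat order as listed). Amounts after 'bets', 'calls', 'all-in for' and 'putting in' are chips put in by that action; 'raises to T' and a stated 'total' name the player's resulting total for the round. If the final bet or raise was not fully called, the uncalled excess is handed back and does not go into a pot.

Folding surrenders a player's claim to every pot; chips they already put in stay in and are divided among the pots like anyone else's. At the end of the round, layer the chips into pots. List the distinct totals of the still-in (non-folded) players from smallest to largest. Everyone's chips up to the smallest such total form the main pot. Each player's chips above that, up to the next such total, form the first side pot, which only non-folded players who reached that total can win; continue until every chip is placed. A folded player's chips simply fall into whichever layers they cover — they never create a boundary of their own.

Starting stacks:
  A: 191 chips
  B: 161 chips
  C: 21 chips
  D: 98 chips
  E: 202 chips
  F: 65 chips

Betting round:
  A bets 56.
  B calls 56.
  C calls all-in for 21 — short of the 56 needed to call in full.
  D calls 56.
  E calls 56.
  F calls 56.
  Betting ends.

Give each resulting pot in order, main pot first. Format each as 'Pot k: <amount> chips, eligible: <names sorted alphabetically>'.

Contributions: A=56, B=56, C=21, D=56, E=56, F=56
Pot levels (distinct totals of non-folded players): 21, 56
Layer 1-21: 21 each from A, B, C, D, E, F = 21*6 = 126 chips; eligible A, B, C, D, E, F
Layer 22-56: 35 each from A, B, D, E, F = 35*5 = 175 chips; eligible A, B, D, E, F

Pot 1: 126 chips, eligible: A, B, C, D, E, F
Pot 2: 175 chips, eligible: A, B, D, E, F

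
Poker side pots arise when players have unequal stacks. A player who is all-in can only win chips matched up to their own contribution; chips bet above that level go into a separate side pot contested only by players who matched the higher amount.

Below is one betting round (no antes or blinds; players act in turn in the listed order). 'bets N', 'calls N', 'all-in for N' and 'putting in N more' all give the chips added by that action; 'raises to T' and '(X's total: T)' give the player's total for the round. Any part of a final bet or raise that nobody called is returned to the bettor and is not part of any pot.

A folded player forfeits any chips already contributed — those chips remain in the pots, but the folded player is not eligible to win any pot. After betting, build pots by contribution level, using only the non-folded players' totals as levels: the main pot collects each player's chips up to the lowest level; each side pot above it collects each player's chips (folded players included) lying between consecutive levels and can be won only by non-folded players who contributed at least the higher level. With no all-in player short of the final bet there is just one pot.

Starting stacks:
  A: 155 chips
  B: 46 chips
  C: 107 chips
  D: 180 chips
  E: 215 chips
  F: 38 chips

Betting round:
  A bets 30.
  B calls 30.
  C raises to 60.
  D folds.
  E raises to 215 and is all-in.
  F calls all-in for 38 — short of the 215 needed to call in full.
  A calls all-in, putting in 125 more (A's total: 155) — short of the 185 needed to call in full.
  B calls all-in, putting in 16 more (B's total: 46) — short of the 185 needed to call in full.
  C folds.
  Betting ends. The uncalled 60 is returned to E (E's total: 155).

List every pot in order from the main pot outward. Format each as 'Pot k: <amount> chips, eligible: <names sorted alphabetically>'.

Pot 1: 190 chips, eligible: A, B, E, F
Pot 2: 32 chips, eligible: A, B, E
Pot 3: 232 chips, eligible: A, E

Derivation:
Contributions (after 60 returned to E): A=155, B=46, C=60, E=155, F=38
Folded: C, D
Pot levels (distinct totals of non-folded players): 38, 46, 155
Layer 1-38: 38 each from A, B, C, E, F = 38*5 = 190 chips; eligible A, B, E, F
Layer 39-46: 8 each from A, B, C, E = 8*4 = 32 chips; eligible A, B, E
Layer 47-155: A 109 + C 14 + E 109 = 232 chips; eligible A, E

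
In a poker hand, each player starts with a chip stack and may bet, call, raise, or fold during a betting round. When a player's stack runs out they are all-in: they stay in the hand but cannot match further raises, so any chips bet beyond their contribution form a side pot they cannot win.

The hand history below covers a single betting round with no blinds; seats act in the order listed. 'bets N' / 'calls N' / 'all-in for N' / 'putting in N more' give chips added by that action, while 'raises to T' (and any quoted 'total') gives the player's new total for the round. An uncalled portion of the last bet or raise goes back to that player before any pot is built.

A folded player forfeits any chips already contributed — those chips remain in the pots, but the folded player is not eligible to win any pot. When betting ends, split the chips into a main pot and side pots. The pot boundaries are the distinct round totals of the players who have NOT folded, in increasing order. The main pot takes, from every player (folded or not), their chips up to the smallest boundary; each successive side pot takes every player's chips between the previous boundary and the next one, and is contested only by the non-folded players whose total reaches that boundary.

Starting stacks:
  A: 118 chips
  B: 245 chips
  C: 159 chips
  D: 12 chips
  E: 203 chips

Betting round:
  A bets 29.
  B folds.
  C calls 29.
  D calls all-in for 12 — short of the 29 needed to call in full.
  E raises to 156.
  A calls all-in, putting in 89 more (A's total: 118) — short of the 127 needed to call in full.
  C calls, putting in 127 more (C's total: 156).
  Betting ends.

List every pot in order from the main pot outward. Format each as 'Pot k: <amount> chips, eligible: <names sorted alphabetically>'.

Pot 1: 48 chips, eligible: A, C, D, E
Pot 2: 318 chips, eligible: A, C, E
Pot 3: 76 chips, eligible: C, E

Derivation:
Contributions: A=118, C=156, D=12, E=156
Folded: B
Pot levels (distinct totals of non-folded players): 12, 118, 156
Layer 1-12: 12 each from A, C, D, E = 12*4 = 48 chips; eligible A, C, D, E
Layer 13-118: 106 each from A, C, E = 106*3 = 318 chips; eligible A, C, E
Layer 119-156: 38 each from C, E = 38*2 = 76 chips; eligible C, E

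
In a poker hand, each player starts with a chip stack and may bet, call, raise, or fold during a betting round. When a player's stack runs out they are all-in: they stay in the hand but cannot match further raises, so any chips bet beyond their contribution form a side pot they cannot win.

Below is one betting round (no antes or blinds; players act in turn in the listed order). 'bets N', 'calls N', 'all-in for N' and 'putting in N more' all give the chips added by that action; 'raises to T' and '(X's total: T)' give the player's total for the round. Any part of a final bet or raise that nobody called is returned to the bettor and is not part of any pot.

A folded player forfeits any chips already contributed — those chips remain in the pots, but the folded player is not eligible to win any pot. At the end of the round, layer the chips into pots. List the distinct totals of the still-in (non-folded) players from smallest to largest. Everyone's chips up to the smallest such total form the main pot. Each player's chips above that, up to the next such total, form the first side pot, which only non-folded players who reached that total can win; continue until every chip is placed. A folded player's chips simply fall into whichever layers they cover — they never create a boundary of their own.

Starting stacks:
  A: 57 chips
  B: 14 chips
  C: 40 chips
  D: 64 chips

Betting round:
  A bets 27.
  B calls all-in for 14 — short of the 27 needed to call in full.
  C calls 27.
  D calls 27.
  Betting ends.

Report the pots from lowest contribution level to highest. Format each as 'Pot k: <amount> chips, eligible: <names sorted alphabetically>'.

Contributions: A=27, B=14, C=27, D=27
Pot levels (distinct totals of non-folded players): 14, 27
Layer 1-14: 14 each from A, B, C, D = 14*4 = 56 chips; eligible A, B, C, D
Layer 15-27: 13 each from A, C, D = 13*3 = 39 chips; eligible A, C, D

Pot 1: 56 chips, eligible: A, B, C, D
Pot 2: 39 chips, eligible: A, C, D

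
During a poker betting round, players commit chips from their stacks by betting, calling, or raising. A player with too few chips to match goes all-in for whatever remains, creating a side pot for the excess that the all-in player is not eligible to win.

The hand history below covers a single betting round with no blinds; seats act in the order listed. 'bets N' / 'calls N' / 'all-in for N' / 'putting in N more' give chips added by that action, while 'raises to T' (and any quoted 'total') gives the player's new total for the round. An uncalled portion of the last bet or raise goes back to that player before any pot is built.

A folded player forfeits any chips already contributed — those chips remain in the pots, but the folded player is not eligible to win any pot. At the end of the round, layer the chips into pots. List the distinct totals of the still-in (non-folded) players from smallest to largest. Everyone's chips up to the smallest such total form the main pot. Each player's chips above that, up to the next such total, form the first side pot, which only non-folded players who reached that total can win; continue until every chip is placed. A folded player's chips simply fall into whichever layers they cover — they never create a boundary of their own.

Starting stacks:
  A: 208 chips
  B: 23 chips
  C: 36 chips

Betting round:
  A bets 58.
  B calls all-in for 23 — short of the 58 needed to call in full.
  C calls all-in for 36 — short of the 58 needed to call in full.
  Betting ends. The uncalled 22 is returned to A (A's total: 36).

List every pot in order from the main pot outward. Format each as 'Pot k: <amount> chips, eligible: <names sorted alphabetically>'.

Pot 1: 69 chips, eligible: A, B, C
Pot 2: 26 chips, eligible: A, C

Derivation:
Contributions (after 22 returned to A): A=36, B=23, C=36
Pot levels (distinct totals of non-folded players): 23, 36
Layer 1-23: 23 each from A, B, C = 23*3 = 69 chips; eligible A, B, C
Layer 24-36: 13 each from A, C = 13*2 = 26 chips; eligible A, C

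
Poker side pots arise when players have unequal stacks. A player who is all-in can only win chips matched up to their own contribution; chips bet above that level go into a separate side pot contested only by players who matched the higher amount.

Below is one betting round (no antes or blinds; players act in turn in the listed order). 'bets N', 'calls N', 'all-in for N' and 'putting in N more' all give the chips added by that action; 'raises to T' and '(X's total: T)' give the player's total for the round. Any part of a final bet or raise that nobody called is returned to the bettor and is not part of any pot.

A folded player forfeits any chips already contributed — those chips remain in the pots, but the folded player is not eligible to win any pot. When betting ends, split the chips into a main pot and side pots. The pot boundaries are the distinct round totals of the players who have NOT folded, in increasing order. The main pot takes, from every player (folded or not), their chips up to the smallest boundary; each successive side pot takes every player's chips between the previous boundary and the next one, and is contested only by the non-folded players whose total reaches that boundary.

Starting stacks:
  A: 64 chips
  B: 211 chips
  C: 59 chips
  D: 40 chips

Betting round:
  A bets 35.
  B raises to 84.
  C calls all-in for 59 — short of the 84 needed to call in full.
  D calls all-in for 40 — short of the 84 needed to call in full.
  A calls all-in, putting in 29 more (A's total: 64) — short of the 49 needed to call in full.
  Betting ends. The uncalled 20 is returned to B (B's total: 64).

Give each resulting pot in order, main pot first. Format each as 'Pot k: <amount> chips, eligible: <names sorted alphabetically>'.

Pot 1: 160 chips, eligible: A, B, C, D
Pot 2: 57 chips, eligible: A, B, C
Pot 3: 10 chips, eligible: A, B

Derivation:
Contributions (after 20 returned to B): A=64, B=64, C=59, D=40
Pot levels (distinct totals of non-folded players): 40, 59, 64
Layer 1-40: 40 each from A, B, C, D = 40*4 = 160 chips; eligible A, B, C, D
Layer 41-59: 19 each from A, B, C = 19*3 = 57 chips; eligible A, B, C
Layer 60-64: 5 each from A, B = 5*2 = 10 chips; eligible A, B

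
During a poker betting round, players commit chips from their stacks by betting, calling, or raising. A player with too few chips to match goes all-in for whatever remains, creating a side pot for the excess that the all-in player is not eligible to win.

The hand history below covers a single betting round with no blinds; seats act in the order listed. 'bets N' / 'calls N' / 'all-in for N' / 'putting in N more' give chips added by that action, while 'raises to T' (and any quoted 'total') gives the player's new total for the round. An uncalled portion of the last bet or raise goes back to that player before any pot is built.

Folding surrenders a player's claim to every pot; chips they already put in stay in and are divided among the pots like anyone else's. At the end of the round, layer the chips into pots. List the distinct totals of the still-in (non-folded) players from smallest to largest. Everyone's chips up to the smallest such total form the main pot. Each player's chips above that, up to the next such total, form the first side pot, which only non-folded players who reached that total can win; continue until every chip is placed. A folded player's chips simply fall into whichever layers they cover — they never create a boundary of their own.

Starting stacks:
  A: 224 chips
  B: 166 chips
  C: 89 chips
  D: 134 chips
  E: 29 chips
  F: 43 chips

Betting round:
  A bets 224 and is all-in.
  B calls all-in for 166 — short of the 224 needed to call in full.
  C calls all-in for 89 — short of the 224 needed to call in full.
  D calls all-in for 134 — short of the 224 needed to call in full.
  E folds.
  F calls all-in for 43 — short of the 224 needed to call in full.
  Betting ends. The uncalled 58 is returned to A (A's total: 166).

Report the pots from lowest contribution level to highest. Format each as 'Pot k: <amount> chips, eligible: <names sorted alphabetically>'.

Pot 1: 215 chips, eligible: A, B, C, D, F
Pot 2: 184 chips, eligible: A, B, C, D
Pot 3: 135 chips, eligible: A, B, D
Pot 4: 64 chips, eligible: A, B

Derivation:
Contributions (after 58 returned to A): A=166, B=166, C=89, D=134, F=43
Folded: E
Pot levels (distinct totals of non-folded players): 43, 89, 134, 166
Layer 1-43: 43 each from A, B, C, D, F = 43*5 = 215 chips; eligible A, B, C, D, F
Layer 44-89: 46 each from A, B, C, D = 46*4 = 184 chips; eligible A, B, C, D
Layer 90-134: 45 each from A, B, D = 45*3 = 135 chips; eligible A, B, D
Layer 135-166: 32 each from A, B = 32*2 = 64 chips; eligible A, B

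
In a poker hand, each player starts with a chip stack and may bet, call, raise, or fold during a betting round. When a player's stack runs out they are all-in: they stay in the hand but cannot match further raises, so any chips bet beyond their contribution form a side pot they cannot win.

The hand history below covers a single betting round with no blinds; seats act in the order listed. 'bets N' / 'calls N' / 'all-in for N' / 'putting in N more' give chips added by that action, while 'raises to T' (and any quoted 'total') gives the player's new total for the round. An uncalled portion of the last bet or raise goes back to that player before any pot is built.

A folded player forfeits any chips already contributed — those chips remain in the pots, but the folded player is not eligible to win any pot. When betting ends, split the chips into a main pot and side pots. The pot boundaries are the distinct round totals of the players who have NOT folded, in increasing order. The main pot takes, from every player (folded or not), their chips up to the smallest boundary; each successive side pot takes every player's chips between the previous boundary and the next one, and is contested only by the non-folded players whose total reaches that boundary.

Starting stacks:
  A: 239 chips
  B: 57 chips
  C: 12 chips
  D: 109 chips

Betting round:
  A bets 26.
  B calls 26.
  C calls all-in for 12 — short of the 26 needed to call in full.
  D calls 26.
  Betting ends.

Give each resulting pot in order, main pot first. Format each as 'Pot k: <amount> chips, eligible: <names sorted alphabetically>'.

Contributions: A=26, B=26, C=12, D=26
Pot levels (distinct totals of non-folded players): 12, 26
Layer 1-12: 12 each from A, B, C, D = 12*4 = 48 chips; eligible A, B, C, D
Layer 13-26: 14 each from A, B, D = 14*3 = 42 chips; eligible A, B, D

Pot 1: 48 chips, eligible: A, B, C, D
Pot 2: 42 chips, eligible: A, B, D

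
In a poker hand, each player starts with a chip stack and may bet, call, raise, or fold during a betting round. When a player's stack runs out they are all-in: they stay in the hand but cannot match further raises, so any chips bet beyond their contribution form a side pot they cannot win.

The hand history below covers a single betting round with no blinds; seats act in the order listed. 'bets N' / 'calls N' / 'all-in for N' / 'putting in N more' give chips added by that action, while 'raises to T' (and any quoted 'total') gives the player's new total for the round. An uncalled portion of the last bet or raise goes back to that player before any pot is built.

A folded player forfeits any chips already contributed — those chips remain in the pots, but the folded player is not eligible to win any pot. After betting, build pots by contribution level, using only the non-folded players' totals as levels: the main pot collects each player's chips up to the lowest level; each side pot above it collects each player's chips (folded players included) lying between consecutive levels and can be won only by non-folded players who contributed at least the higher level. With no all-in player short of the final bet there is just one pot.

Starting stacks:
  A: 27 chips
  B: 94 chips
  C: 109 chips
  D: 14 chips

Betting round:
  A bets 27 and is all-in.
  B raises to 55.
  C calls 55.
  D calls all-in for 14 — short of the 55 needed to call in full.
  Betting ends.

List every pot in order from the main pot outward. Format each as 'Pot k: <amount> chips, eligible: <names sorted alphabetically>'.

Contributions: A=27, B=55, C=55, D=14
Pot levels (distinct totals of non-folded players): 14, 27, 55
Layer 1-14: 14 each from A, B, C, D = 14*4 = 56 chips; eligible A, B, C, D
Layer 15-27: 13 each from A, B, C = 13*3 = 39 chips; eligible A, B, C
Layer 28-55: 28 each from B, C = 28*2 = 56 chips; eligible B, C

Pot 1: 56 chips, eligible: A, B, C, D
Pot 2: 39 chips, eligible: A, B, C
Pot 3: 56 chips, eligible: B, C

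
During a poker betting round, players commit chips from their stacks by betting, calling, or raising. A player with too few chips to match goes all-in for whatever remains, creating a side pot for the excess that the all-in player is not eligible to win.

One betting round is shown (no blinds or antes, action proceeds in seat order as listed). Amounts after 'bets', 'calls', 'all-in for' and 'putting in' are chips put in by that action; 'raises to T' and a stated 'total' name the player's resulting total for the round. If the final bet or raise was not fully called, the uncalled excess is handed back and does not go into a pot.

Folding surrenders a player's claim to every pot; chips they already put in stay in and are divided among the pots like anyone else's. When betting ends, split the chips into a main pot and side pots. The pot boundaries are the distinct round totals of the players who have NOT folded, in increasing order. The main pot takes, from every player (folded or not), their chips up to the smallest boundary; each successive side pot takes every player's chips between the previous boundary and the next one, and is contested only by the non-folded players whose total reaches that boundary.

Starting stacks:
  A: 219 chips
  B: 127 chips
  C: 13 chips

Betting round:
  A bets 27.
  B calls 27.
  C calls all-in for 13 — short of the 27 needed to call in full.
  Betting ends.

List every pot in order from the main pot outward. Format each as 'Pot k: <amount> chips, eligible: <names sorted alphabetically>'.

Pot 1: 39 chips, eligible: A, B, C
Pot 2: 28 chips, eligible: A, B

Derivation:
Contributions: A=27, B=27, C=13
Pot levels (distinct totals of non-folded players): 13, 27
Layer 1-13: 13 each from A, B, C = 13*3 = 39 chips; eligible A, B, C
Layer 14-27: 14 each from A, B = 14*2 = 28 chips; eligible A, B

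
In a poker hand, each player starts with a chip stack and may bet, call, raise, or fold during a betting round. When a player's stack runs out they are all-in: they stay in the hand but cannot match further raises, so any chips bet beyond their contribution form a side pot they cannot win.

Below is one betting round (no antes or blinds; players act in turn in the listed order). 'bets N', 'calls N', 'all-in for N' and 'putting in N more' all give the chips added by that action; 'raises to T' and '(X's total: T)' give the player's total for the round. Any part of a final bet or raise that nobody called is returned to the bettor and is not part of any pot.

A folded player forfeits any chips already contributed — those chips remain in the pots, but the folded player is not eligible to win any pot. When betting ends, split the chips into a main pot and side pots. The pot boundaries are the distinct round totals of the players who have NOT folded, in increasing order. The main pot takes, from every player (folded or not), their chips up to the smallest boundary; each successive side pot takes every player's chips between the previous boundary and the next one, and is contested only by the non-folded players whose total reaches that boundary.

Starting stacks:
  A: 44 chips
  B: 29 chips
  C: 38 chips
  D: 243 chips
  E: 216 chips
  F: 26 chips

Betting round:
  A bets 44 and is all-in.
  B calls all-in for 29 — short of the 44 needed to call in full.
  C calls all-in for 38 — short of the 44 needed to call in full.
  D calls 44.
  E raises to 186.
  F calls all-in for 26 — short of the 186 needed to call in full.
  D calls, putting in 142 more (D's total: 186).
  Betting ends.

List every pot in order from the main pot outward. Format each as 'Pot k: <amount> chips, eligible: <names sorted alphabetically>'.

Contributions: A=44, B=29, C=38, D=186, E=186, F=26
Pot levels (distinct totals of non-folded players): 26, 29, 38, 44, 186
Layer 1-26: 26 each from A, B, C, D, E, F = 26*6 = 156 chips; eligible A, B, C, D, E, F
Layer 27-29: 3 each from A, B, C, D, E = 3*5 = 15 chips; eligible A, B, C, D, E
Layer 30-38: 9 each from A, C, D, E = 9*4 = 36 chips; eligible A, C, D, E
Layer 39-44: 6 each from A, D, E = 6*3 = 18 chips; eligible A, D, E
Layer 45-186: 142 each from D, E = 142*2 = 284 chips; eligible D, E

Pot 1: 156 chips, eligible: A, B, C, D, E, F
Pot 2: 15 chips, eligible: A, B, C, D, E
Pot 3: 36 chips, eligible: A, C, D, E
Pot 4: 18 chips, eligible: A, D, E
Pot 5: 284 chips, eligible: D, E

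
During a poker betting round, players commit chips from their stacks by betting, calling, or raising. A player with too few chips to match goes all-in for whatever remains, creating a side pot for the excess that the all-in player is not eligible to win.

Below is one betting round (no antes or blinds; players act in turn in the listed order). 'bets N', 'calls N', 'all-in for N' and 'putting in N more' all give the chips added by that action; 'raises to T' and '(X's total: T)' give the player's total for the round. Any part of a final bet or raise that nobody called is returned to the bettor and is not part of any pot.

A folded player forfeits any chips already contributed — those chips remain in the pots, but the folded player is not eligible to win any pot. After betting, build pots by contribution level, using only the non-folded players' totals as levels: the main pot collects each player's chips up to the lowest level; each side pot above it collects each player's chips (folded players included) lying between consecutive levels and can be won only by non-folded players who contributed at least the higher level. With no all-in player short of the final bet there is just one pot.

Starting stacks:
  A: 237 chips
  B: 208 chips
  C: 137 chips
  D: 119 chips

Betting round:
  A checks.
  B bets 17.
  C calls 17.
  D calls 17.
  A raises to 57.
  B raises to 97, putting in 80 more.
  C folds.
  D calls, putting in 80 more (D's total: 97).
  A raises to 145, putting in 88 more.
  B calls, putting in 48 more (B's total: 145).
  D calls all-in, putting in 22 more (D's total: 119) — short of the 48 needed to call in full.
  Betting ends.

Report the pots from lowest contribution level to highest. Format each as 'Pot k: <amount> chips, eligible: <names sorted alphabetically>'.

Contributions: A=145, B=145, C=17, D=119
Folded: C
Pot levels (distinct totals of non-folded players): 119, 145
Layer 1-119: A 119 + B 119 + C 17 + D 119 = 374 chips; eligible A, B, D
Layer 120-145: 26 each from A, B = 26*2 = 52 chips; eligible A, B

Pot 1: 374 chips, eligible: A, B, D
Pot 2: 52 chips, eligible: A, B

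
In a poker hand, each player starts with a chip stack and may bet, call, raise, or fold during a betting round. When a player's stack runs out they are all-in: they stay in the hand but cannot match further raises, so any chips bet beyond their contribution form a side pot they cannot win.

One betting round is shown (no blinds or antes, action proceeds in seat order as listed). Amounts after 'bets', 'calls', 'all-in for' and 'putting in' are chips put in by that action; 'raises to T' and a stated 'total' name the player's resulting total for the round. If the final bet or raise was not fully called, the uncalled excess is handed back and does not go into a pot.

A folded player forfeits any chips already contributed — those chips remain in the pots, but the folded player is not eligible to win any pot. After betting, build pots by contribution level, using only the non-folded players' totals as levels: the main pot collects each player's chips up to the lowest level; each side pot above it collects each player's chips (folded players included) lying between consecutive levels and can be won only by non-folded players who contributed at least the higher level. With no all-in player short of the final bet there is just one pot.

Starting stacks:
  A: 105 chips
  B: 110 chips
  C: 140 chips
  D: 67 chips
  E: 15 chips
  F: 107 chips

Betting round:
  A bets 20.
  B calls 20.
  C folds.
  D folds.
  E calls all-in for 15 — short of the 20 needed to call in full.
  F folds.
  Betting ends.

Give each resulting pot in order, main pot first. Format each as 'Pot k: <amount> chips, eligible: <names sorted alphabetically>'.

Contributions: A=20, B=20, E=15
Folded: C, D, F
Pot levels (distinct totals of non-folded players): 15, 20
Layer 1-15: 15 each from A, B, E = 15*3 = 45 chips; eligible A, B, E
Layer 16-20: 5 each from A, B = 5*2 = 10 chips; eligible A, B

Pot 1: 45 chips, eligible: A, B, E
Pot 2: 10 chips, eligible: A, B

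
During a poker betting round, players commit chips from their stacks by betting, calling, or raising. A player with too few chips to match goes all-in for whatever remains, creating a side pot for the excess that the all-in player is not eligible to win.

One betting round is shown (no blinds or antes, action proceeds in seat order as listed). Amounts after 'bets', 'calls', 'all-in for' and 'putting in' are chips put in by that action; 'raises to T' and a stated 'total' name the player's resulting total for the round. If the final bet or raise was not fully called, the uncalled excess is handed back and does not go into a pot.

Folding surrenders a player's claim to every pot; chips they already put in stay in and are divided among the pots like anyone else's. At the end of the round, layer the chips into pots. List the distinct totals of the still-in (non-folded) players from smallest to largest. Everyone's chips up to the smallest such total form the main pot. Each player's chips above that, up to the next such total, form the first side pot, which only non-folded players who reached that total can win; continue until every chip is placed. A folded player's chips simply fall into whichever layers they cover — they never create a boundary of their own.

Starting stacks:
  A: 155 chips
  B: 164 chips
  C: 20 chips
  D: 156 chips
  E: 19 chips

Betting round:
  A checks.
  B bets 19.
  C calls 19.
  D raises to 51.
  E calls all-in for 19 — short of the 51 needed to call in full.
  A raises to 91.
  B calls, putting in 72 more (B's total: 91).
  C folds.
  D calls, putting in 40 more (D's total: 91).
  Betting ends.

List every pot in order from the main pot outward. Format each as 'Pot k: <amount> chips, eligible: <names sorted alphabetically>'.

Contributions: A=91, B=91, C=19, D=91, E=19
Folded: C
Pot levels (distinct totals of non-folded players): 19, 91
Layer 1-19: 19 each from A, B, C, D, E = 19*5 = 95 chips; eligible A, B, D, E
Layer 20-91: 72 each from A, B, D = 72*3 = 216 chips; eligible A, B, D

Pot 1: 95 chips, eligible: A, B, D, E
Pot 2: 216 chips, eligible: A, B, D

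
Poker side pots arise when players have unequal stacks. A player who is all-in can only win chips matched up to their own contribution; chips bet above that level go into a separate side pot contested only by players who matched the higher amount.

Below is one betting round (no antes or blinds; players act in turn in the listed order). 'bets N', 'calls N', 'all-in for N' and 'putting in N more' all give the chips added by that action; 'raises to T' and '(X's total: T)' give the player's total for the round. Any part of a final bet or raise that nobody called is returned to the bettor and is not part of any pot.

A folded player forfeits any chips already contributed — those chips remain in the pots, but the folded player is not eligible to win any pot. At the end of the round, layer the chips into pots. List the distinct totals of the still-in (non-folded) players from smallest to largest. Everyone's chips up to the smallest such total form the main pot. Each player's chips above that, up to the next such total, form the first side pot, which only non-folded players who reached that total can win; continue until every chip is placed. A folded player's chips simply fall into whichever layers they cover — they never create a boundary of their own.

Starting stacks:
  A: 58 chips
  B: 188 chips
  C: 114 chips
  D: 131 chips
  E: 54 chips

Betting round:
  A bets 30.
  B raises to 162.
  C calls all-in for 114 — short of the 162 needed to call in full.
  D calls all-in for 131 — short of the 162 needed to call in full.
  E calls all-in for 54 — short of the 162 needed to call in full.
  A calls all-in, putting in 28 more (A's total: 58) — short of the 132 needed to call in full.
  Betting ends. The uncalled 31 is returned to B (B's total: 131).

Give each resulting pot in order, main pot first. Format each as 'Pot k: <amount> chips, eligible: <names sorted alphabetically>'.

Pot 1: 270 chips, eligible: A, B, C, D, E
Pot 2: 16 chips, eligible: A, B, C, D
Pot 3: 168 chips, eligible: B, C, D
Pot 4: 34 chips, eligible: B, D

Derivation:
Contributions (after 31 returned to B): A=58, B=131, C=114, D=131, E=54
Pot levels (distinct totals of non-folded players): 54, 58, 114, 131
Layer 1-54: 54 each from A, B, C, D, E = 54*5 = 270 chips; eligible A, B, C, D, E
Layer 55-58: 4 each from A, B, C, D = 4*4 = 16 chips; eligible A, B, C, D
Layer 59-114: 56 each from B, C, D = 56*3 = 168 chips; eligible B, C, D
Layer 115-131: 17 each from B, D = 17*2 = 34 chips; eligible B, D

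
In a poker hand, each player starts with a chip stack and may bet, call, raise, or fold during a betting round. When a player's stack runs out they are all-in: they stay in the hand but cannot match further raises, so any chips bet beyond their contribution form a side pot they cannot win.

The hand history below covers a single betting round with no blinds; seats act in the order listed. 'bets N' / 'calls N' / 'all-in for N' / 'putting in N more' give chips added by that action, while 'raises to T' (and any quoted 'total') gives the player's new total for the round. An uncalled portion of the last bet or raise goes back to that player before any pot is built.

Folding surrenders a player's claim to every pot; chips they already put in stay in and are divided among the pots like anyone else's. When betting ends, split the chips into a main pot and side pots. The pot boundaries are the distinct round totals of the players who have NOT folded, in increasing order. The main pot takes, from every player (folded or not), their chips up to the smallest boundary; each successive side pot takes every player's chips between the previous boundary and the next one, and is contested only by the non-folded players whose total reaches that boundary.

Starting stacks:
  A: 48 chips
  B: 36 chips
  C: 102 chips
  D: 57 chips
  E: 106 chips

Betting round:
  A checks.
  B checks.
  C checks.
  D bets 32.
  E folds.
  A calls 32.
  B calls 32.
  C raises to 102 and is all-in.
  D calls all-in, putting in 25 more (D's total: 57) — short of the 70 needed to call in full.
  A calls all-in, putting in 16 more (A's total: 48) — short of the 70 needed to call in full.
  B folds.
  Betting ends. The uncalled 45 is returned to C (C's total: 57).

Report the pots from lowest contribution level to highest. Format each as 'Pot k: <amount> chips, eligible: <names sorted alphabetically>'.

Pot 1: 176 chips, eligible: A, C, D
Pot 2: 18 chips, eligible: C, D

Derivation:
Contributions (after 45 returned to C): A=48, B=32, C=57, D=57
Folded: B, E
Pot levels (distinct totals of non-folded players): 48, 57
Layer 1-48: A 48 + B 32 + C 48 + D 48 = 176 chips; eligible A, C, D
Layer 49-57: 9 each from C, D = 9*2 = 18 chips; eligible C, D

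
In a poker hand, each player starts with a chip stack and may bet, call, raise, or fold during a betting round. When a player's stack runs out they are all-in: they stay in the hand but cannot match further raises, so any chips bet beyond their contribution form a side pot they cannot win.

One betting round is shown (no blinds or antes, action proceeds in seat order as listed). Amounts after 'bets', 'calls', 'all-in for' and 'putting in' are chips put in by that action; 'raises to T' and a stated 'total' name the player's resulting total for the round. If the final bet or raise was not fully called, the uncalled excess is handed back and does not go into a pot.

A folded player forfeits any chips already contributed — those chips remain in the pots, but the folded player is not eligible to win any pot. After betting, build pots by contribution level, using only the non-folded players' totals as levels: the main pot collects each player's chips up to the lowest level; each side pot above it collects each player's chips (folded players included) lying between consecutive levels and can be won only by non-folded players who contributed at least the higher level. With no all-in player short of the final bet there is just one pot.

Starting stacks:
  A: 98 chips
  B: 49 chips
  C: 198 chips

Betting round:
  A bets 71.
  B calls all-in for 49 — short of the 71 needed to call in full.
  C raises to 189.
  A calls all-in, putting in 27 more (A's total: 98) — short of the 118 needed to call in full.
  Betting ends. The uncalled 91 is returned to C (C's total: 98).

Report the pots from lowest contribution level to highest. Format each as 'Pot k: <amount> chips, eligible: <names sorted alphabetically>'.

Pot 1: 147 chips, eligible: A, B, C
Pot 2: 98 chips, eligible: A, C

Derivation:
Contributions (after 91 returned to C): A=98, B=49, C=98
Pot levels (distinct totals of non-folded players): 49, 98
Layer 1-49: 49 each from A, B, C = 49*3 = 147 chips; eligible A, B, C
Layer 50-98: 49 each from A, C = 49*2 = 98 chips; eligible A, C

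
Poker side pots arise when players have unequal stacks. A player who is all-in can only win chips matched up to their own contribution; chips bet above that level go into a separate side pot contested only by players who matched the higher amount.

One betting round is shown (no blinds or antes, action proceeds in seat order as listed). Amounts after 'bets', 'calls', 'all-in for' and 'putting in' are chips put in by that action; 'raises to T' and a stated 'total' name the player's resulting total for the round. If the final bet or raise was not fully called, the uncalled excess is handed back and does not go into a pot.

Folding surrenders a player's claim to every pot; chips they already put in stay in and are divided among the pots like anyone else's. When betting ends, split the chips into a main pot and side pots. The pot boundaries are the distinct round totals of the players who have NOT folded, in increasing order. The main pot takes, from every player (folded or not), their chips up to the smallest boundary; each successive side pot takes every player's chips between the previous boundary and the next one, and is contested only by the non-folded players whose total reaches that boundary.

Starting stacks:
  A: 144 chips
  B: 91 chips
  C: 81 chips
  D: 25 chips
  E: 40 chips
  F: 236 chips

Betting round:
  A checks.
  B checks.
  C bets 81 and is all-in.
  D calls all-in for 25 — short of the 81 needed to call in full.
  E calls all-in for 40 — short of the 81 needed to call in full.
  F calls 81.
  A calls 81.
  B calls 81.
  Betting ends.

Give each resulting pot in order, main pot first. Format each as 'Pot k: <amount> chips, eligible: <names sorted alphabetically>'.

Contributions: A=81, B=81, C=81, D=25, E=40, F=81
Pot levels (distinct totals of non-folded players): 25, 40, 81
Layer 1-25: 25 each from A, B, C, D, E, F = 25*6 = 150 chips; eligible A, B, C, D, E, F
Layer 26-40: 15 each from A, B, C, E, F = 15*5 = 75 chips; eligible A, B, C, E, F
Layer 41-81: 41 each from A, B, C, F = 41*4 = 164 chips; eligible A, B, C, F

Pot 1: 150 chips, eligible: A, B, C, D, E, F
Pot 2: 75 chips, eligible: A, B, C, E, F
Pot 3: 164 chips, eligible: A, B, C, F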